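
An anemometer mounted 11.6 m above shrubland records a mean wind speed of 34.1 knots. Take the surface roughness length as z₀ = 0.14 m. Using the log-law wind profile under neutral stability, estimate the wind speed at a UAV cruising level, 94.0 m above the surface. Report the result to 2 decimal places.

50.25 knots

Log law: V(z) ∝ ln(z/z₀), so V₂/V₁ = ln(z₂/z₀) / ln(z₁/z₀).
ln(94.0/0.14) = 6.5094, ln(11.6/0.14) = 4.4171
V₂ = 34.1 × 6.5094/4.4171 = 34.1 × 1.4737 = 50.2524 knots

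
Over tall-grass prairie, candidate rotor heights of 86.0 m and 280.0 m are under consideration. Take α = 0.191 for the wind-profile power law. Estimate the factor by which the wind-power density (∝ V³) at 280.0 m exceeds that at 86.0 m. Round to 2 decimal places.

1.97

Speed ratio: V_B/V_A = (z_B/z_A)^α = (280.0/86.0)^0.191 = (3.2558)^0.191 = 1.25290
Power-density ratio: P_B/P_A = (V_B/V_A)³ = (1.25290)³ = 1.96677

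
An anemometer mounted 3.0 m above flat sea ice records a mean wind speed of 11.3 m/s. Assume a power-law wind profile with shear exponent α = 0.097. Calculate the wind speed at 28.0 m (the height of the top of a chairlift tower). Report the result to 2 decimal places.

Power-law profile: V₂ = V₁ · (z₂/z₁)^α
V₂ = 11.3 × (28.0/3.0)^0.097 = 11.3 × (9.3333)^0.097
    = 11.3 × 1.2419 = 14.0337 m/s

14.03 m/s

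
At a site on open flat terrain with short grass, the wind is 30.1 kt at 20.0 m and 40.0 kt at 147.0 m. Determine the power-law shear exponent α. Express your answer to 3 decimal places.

Power law: V₂/V₁ = (z₂/z₁)^α ⇒ α = ln(V₂/V₁) / ln(z₂/z₁)
α = ln(40.0/30.1) / ln(147.0/20.0) = ln(1.3289) / ln(7.3500)
  = 0.28435 / 1.99470 = 0.14255

α ≈ 0.143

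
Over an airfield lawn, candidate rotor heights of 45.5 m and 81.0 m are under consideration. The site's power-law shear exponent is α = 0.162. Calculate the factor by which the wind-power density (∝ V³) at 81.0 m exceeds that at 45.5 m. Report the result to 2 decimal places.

Speed ratio: V_B/V_A = (z_B/z_A)^α = (81.0/45.5)^0.162 = (1.7802)^0.162 = 1.09794
Power-density ratio: P_B/P_A = (V_B/V_A)³ = (1.09794)³ = 1.32352

1.32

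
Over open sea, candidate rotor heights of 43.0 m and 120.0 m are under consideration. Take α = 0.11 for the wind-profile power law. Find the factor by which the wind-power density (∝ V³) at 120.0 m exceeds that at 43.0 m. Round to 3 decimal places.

Speed ratio: V_B/V_A = (z_B/z_A)^α = (120.0/43.0)^0.11 = (2.7907)^0.11 = 1.11951
Power-density ratio: P_B/P_A = (V_B/V_A)³ = (1.11951)³ = 1.40309

1.403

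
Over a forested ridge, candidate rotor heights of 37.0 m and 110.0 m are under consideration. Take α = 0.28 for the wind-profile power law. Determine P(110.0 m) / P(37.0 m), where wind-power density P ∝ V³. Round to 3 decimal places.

Speed ratio: V_B/V_A = (z_B/z_A)^α = (110.0/37.0)^0.28 = (2.9730)^0.28 = 1.35673
Power-density ratio: P_B/P_A = (V_B/V_A)³ = (1.35673)³ = 2.49736

2.497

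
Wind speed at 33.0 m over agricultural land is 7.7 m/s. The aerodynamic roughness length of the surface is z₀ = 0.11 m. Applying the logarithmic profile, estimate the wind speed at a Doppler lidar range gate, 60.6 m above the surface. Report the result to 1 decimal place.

8.5 m/s

Log law: V(z) ∝ ln(z/z₀), so V₂/V₁ = ln(z₂/z₀) / ln(z₁/z₀).
ln(60.6/0.11) = 6.3116, ln(33.0/0.11) = 5.7038
V₂ = 7.7 × 6.3116/5.7038 = 7.7 × 1.1066 = 8.5205 m/s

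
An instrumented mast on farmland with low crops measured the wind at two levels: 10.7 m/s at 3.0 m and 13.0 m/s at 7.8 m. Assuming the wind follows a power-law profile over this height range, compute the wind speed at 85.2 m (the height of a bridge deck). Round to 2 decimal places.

First find α: α = ln(V₂/V₁)/ln(z₂/z₁) = ln(13.0/10.7)/ln(7.8/3.0) = 0.19471/0.95551 = 0.2038
Extrapolate from 7.8 m to 85.2 m: V₃ = 13.0 × (85.2/7.8)^0.2038 = 13.0 × 1.6277 = 21.1606 m/s

21.16 m/s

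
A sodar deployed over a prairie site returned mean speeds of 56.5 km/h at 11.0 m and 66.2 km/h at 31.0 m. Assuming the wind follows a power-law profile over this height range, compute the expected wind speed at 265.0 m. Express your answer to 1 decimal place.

91.9 km/h

First find α: α = ln(V₂/V₁)/ln(z₂/z₁) = ln(66.2/56.5)/ln(31.0/11.0) = 0.15844/1.03609 = 0.1529
Extrapolate from 31.0 m to 265.0 m: V₃ = 66.2 × (265.0/31.0)^0.1529 = 66.2 × 1.3884 = 91.9099 km/h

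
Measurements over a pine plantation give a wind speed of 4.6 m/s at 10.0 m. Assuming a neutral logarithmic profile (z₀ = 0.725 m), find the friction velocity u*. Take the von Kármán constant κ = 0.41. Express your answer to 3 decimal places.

Log law: V(z) = (u*/κ) · ln(z/z₀) ⇒ u* = κ · V / ln(z/z₀)
u* = 0.41 × 4.6 / ln(10.0/0.725) = 0.41 × 4.6 / 2.6242
   = 1.8860 / 2.6242 = 0.7187 m/s

u* ≈ 0.719 m/s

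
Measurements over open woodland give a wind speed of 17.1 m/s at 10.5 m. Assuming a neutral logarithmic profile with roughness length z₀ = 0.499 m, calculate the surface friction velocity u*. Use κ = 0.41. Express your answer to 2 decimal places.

Log law: V(z) = (u*/κ) · ln(z/z₀) ⇒ u* = κ · V / ln(z/z₀)
u* = 0.41 × 17.1 / ln(10.5/0.499) = 0.41 × 17.1 / 3.0465
   = 7.0110 / 3.0465 = 2.3013 m/s

u* ≈ 2.30 m/s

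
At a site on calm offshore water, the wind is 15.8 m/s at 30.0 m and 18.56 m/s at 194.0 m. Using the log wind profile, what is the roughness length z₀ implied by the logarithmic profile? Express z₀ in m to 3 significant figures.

Log law: V(z) ∝ ln(z/z₀). With r = V₁/V₂ = 15.8/18.56 = 0.85129,
r · ln(z₂/z₀) = ln(z₁/z₀) ⇒ ln z₀ = (ln z₁ − r·ln z₂)/(1 − r)
ln z₀ = (3.40120 − 0.85129×5.26786) / 0.14871 = -7.2848
z₀ = exp(-7.2848) = 0.0006859 m

z₀ ≈ 0.000686 m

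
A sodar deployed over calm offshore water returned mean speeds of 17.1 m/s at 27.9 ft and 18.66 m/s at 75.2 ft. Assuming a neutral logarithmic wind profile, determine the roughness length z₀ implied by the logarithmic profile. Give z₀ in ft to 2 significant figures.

Log law: V(z) ∝ ln(z/z₀). With r = V₁/V₂ = 17.1/18.66 = 0.91640,
r · ln(z₂/z₀) = ln(z₁/z₀) ⇒ ln z₀ = (ln z₁ − r·ln z₂)/(1 − r)
ln z₀ = (3.32863 − 0.91640×4.32015) / 0.08360 = -7.5400
z₀ = exp(-7.5400) = 0.0005314 ft

z₀ ≈ 0.00053 ft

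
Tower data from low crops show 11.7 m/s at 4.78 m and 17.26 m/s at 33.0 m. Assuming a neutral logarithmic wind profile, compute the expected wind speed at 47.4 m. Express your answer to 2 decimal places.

18.30 m/s

Log law: V ∝ ln(z/z₀). From the pair, with r = V₁/V₂ = 0.67787,
ln z₀ = (ln z₁ − r·ln z₂)/(1 − r) = (1.5644 − 0.67787×3.4965)/0.32213 = -2.5012 → z₀ = 0.08198 m
V₃ = V₁ · ln(z₃/z₀)/ln(z₁/z₀) = 11.7 × 6.3599/4.0657 = 18.3021 m/s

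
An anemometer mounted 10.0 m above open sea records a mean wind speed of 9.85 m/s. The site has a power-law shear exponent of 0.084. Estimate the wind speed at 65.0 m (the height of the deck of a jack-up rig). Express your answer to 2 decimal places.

11.53 m/s

Power-law profile: V₂ = V₁ · (z₂/z₁)^α
V₂ = 9.85 × (65.0/10.0)^0.084 = 9.85 × (6.5000)^0.084
    = 9.85 × 1.1703 = 11.5271 m/s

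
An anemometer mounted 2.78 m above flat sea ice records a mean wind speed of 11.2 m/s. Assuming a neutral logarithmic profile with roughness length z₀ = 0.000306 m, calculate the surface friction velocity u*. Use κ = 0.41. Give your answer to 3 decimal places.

Log law: V(z) = (u*/κ) · ln(z/z₀) ⇒ u* = κ · V / ln(z/z₀)
u* = 0.41 × 11.2 / ln(2.78/0.000306) = 0.41 × 11.2 / 9.1144
   = 4.5920 / 9.1144 = 0.5038 m/s

u* ≈ 0.504 m/s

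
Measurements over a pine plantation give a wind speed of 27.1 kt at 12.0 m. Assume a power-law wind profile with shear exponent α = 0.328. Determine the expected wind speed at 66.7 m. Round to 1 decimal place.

47.6 kt

Power-law profile: V₂ = V₁ · (z₂/z₁)^α
V₂ = 27.1 × (66.7/12.0)^0.328 = 27.1 × (5.5583)^0.328
    = 27.1 × 1.7553 = 47.5676 kt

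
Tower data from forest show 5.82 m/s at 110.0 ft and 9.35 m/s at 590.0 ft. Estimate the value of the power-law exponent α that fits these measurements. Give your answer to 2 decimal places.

α ≈ 0.28

Power law: V₂/V₁ = (z₂/z₁)^α ⇒ α = ln(V₂/V₁) / ln(z₂/z₁)
α = ln(9.35/5.82) / ln(590.0/110.0) = ln(1.6065) / ln(5.3636)
  = 0.47408 / 1.67964 = 0.28225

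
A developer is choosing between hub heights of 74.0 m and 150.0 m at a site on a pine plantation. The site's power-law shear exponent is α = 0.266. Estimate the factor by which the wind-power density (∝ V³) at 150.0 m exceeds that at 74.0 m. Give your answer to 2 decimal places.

1.76

Speed ratio: V_B/V_A = (z_B/z_A)^α = (150.0/74.0)^0.266 = (2.0270)^0.266 = 1.20677
Power-density ratio: P_B/P_A = (V_B/V_A)³ = (1.20677)³ = 1.75741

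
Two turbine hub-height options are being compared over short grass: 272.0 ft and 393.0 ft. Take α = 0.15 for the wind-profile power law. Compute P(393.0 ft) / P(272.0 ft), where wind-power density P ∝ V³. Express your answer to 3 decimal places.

1.180

Speed ratio: V_B/V_A = (z_B/z_A)^α = (393.0/272.0)^0.15 = (1.4449)^0.15 = 1.05675
Power-density ratio: P_B/P_A = (V_B/V_A)³ = (1.05675)³ = 1.18010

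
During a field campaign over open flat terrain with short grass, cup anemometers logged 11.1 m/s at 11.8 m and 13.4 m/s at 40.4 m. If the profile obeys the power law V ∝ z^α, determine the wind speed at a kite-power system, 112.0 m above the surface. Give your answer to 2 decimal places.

15.66 m/s

First find α: α = ln(V₂/V₁)/ln(z₂/z₁) = ln(13.4/11.1)/ln(40.4/11.8) = 0.18831/1.23073 = 0.1530
Extrapolate from 40.4 m to 112.0 m: V₃ = 13.4 × (112.0/40.4)^0.1530 = 13.4 × 1.1688 = 15.6625 m/s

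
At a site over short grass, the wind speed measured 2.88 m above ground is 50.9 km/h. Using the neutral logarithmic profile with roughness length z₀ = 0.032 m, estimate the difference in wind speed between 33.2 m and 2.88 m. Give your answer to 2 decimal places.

27.65 km/h

Log law: V₂ = V₁ · ln(z₂/z₀)/ln(z₁/z₀) = 50.9 × 6.9446/4.4998 = 78.5541 km/h
ΔV = 78.5541 − 50.9 = 27.6541 km/h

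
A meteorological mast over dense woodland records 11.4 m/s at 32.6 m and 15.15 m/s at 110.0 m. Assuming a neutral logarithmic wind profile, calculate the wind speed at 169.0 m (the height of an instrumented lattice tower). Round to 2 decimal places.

Log law: V ∝ ln(z/z₀). From the pair, with r = V₁/V₂ = 0.75248,
ln z₀ = (ln z₁ − r·ln z₂)/(1 − r) = (3.4843 − 0.75248×4.7005)/0.24752 = -0.2128 → z₀ = 0.8083 m
V₃ = V₁ · ln(z₃/z₀)/ln(z₁/z₀) = 11.4 × 5.3427/3.6972 = 16.4741 m/s

16.47 m/s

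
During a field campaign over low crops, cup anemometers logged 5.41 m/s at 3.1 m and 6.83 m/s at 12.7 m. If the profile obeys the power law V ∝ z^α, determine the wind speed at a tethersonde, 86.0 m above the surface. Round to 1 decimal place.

First find α: α = ln(V₂/V₁)/ln(z₂/z₁) = ln(6.83/5.41)/ln(12.7/3.1) = 0.23308/1.41020 = 0.1653
Extrapolate from 12.7 m to 86.0 m: V₃ = 6.83 × (86.0/12.7)^0.1653 = 6.83 × 1.3718 = 9.3695 m/s

9.4 m/s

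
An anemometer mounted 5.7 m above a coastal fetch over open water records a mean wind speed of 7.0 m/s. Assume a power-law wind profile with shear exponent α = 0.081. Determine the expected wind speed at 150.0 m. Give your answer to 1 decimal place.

Power-law profile: V₂ = V₁ · (z₂/z₁)^α
V₂ = 7.0 × (150.0/5.7)^0.081 = 7.0 × (26.3158)^0.081
    = 7.0 × 1.3033 = 9.1230 m/s

9.1 m/s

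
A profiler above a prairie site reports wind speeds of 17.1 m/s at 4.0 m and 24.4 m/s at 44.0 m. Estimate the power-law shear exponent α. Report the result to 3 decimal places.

α ≈ 0.148

Power law: V₂/V₁ = (z₂/z₁)^α ⇒ α = ln(V₂/V₁) / ln(z₂/z₁)
α = ln(24.4/17.1) / ln(44.0/4.0) = ln(1.4269) / ln(11.0000)
  = 0.35550 / 2.39790 = 0.14826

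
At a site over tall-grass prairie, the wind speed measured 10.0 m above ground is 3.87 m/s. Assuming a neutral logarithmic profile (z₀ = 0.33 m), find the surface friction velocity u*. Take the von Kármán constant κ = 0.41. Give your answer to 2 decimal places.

Log law: V(z) = (u*/κ) · ln(z/z₀) ⇒ u* = κ · V / ln(z/z₀)
u* = 0.41 × 3.87 / ln(10.0/0.33) = 0.41 × 3.87 / 3.4112
   = 1.5867 / 3.4112 = 0.4651 m/s

u* ≈ 0.47 m/s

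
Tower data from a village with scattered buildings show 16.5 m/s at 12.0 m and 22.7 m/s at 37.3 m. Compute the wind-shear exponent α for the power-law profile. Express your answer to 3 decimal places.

Power law: V₂/V₁ = (z₂/z₁)^α ⇒ α = ln(V₂/V₁) / ln(z₂/z₁)
α = ln(22.7/16.5) / ln(37.3/12.0) = ln(1.3758) / ln(3.1083)
  = 0.31900 / 1.13409 = 0.28129

α ≈ 0.281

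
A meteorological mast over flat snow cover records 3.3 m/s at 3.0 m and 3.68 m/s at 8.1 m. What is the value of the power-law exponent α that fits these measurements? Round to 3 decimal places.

α ≈ 0.110

Power law: V₂/V₁ = (z₂/z₁)^α ⇒ α = ln(V₂/V₁) / ln(z₂/z₁)
α = ln(3.68/3.3) / ln(8.1/3.0) = ln(1.1152) / ln(2.7000)
  = 0.10899 / 0.99325 = 0.10973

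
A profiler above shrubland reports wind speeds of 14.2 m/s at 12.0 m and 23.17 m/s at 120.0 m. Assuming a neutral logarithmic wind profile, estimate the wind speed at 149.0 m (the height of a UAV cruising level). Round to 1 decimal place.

Log law: V ∝ ln(z/z₀). From the pair, with r = V₁/V₂ = 0.61286,
ln z₀ = (ln z₁ − r·ln z₂)/(1 − r) = (2.4849 − 0.61286×4.7875)/0.38714 = -1.1602 → z₀ = 0.3134 m
V₃ = V₁ · ln(z₃/z₀)/ln(z₁/z₀) = 14.2 × 6.1642/3.6451 = 24.0132 m/s

24.0 m/s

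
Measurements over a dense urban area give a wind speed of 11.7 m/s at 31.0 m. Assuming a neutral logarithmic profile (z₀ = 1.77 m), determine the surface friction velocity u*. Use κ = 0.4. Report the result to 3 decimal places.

u* ≈ 1.635 m/s

Log law: V(z) = (u*/κ) · ln(z/z₀) ⇒ u* = κ · V / ln(z/z₀)
u* = 0.4 × 11.7 / ln(31.0/1.77) = 0.4 × 11.7 / 2.8630
   = 4.6800 / 2.8630 = 1.6346 m/s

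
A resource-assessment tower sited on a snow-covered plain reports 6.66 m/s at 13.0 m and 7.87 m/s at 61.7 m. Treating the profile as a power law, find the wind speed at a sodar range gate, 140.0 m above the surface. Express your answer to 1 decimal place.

8.6 m/s

First find α: α = ln(V₂/V₁)/ln(z₂/z₁) = ln(7.87/6.66)/ln(61.7/13.0) = 0.16694/1.55733 = 0.1072
Extrapolate from 61.7 m to 140.0 m: V₃ = 7.87 × (140.0/61.7)^0.1072 = 7.87 × 1.0918 = 8.5925 m/s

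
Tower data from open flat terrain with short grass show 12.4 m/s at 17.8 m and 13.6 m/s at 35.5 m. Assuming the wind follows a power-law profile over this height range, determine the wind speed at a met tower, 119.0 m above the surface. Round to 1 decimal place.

First find α: α = ln(V₂/V₁)/ln(z₂/z₁) = ln(13.6/12.4)/ln(35.5/17.8) = 0.09237/0.69033 = 0.1338
Extrapolate from 35.5 m to 119.0 m: V₃ = 13.6 × (119.0/35.5)^0.1338 = 13.6 × 1.1757 = 15.9894 m/s

16.0 m/s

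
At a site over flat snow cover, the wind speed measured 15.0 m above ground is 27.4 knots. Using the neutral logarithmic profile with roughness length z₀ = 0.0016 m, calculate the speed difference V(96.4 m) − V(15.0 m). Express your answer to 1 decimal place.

5.6 knots

Log law: V₂ = V₁ · ln(z₂/z₀)/ln(z₁/z₀) = 27.4 × 11.0063/9.1458 = 32.9738 knots
ΔV = 32.9738 − 27.4 = 5.5738 knots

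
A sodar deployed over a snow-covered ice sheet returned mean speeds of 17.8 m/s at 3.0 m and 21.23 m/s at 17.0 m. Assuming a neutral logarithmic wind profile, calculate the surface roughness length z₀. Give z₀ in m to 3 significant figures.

Log law: V(z) ∝ ln(z/z₀). With r = V₁/V₂ = 17.8/21.23 = 0.83844,
r · ln(z₂/z₀) = ln(z₁/z₀) ⇒ ln z₀ = (ln z₁ − r·ln z₂)/(1 − r)
ln z₀ = (1.09861 − 0.83844×2.83321) / 0.16156 = -7.9031
z₀ = exp(-7.9031) = 0.0003696 m

z₀ ≈ 0.000370 m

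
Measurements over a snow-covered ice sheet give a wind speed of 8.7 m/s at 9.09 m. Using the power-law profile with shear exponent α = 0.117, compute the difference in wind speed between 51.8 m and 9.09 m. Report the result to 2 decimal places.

1.96 m/s

Power law: V₂ = V₁ · (z₂/z₁)^α = 8.7 × (5.6986)^0.117 = 10.6646 m/s
ΔV = 10.6646 − 8.7 = 1.9646 m/s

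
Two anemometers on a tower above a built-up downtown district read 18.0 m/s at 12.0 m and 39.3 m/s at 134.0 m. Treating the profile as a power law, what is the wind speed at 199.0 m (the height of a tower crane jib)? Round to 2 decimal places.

First find α: α = ln(V₂/V₁)/ln(z₂/z₁) = ln(39.3/18.0)/ln(134.0/12.0) = 0.78085/2.41293 = 0.3236
Extrapolate from 134.0 m to 199.0 m: V₃ = 39.3 × (199.0/134.0)^0.3236 = 39.3 × 1.1365 = 44.6655 m/s

44.67 m/s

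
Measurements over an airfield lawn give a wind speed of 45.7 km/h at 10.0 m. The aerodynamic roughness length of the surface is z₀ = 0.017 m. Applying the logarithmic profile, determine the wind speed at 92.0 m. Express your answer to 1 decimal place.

Log law: V(z) ∝ ln(z/z₀), so V₂/V₁ = ln(z₂/z₀) / ln(z₁/z₀).
ln(92.0/0.017) = 8.5963, ln(10.0/0.017) = 6.3771
V₂ = 45.7 × 8.5963/6.3771 = 45.7 × 1.3480 = 61.6033 km/h

61.6 km/h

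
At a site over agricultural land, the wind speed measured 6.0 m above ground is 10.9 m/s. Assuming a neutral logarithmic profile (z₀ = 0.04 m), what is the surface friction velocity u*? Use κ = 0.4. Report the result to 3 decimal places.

Log law: V(z) = (u*/κ) · ln(z/z₀) ⇒ u* = κ · V / ln(z/z₀)
u* = 0.4 × 10.9 / ln(6.0/0.04) = 0.4 × 10.9 / 5.0106
   = 4.3600 / 5.0106 = 0.8701 m/s

u* ≈ 0.870 m/s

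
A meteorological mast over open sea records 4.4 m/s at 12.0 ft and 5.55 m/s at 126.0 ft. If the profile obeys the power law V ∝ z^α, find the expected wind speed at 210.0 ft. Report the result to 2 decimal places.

First find α: α = ln(V₂/V₁)/ln(z₂/z₁) = ln(5.55/4.4)/ln(126.0/12.0) = 0.23219/2.35138 = 0.0987
Extrapolate from 126.0 ft to 210.0 ft: V₃ = 5.55 × (210.0/126.0)^0.0987 = 5.55 × 1.0517 = 5.8371 m/s

5.84 m/s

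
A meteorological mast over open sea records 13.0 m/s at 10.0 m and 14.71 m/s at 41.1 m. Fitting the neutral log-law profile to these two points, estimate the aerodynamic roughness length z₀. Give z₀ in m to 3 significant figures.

z₀ ≈ 0.000215 m

Log law: V(z) ∝ ln(z/z₀). With r = V₁/V₂ = 13.0/14.71 = 0.88375,
r · ln(z₂/z₀) = ln(z₁/z₀) ⇒ ln z₀ = (ln z₁ − r·ln z₂)/(1 − r)
ln z₀ = (2.30259 − 0.88375×3.71601) / 0.11625 = -8.4427
z₀ = exp(-8.4427) = 0.0002155 m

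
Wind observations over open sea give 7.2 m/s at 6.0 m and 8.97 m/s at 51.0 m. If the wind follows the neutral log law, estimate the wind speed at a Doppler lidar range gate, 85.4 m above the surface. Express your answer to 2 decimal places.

Log law: V ∝ ln(z/z₀). From the pair, with r = V₁/V₂ = 0.80268,
ln z₀ = (ln z₁ − r·ln z₂)/(1 − r) = (1.7918 − 0.80268×3.9318)/0.19732 = -6.9136 → z₀ = 0.0009942 m
V₃ = V₁ · ln(z₃/z₀)/ln(z₁/z₀) = 7.2 × 11.3609/8.7054 = 9.3964 m/s

9.40 m/s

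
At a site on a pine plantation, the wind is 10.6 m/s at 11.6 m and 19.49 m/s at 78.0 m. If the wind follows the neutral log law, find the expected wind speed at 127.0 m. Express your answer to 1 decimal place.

21.8 m/s

Log law: V ∝ ln(z/z₀). From the pair, with r = V₁/V₂ = 0.54387,
ln z₀ = (ln z₁ − r·ln z₂)/(1 − r) = (2.4510 − 0.54387×4.3567)/0.45613 = 0.1787 → z₀ = 1.196 m
V₃ = V₁ · ln(z₃/z₀)/ln(z₁/z₀) = 10.6 × 4.6654/2.2723 = 21.7641 m/s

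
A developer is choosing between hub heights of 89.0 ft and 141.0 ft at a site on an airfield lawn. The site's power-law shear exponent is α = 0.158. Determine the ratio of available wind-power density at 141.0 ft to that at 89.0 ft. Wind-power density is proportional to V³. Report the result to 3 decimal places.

Speed ratio: V_B/V_A = (z_B/z_A)^α = (141.0/89.0)^0.158 = (1.5843)^0.158 = 1.07541
Power-density ratio: P_B/P_A = (V_B/V_A)³ = (1.07541)³ = 1.24371

1.244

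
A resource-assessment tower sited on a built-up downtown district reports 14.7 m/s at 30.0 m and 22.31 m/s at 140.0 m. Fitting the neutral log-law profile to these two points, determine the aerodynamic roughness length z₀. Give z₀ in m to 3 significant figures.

Log law: V(z) ∝ ln(z/z₀). With r = V₁/V₂ = 14.7/22.31 = 0.65890,
r · ln(z₂/z₀) = ln(z₁/z₀) ⇒ ln z₀ = (ln z₁ − r·ln z₂)/(1 − r)
ln z₀ = (3.40120 − 0.65890×4.94164) / 0.34110 = 0.4256
z₀ = exp(0.4256) = 1.530 m

z₀ ≈ 1.53 m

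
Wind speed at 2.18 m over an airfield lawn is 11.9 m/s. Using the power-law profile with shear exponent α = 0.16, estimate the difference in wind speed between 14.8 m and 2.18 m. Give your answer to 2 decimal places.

Power law: V₂ = V₁ · (z₂/z₁)^α = 11.9 × (6.7890)^0.16 = 16.1672 m/s
ΔV = 16.1672 − 11.9 = 4.2672 m/s

4.27 m/s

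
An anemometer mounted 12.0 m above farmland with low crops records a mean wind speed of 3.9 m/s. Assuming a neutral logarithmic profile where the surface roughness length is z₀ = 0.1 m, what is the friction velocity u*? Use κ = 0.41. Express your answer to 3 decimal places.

Log law: V(z) = (u*/κ) · ln(z/z₀) ⇒ u* = κ · V / ln(z/z₀)
u* = 0.41 × 3.9 / ln(12.0/0.1) = 0.41 × 3.9 / 4.7875
   = 1.5990 / 4.7875 = 0.3340 m/s

u* ≈ 0.334 m/s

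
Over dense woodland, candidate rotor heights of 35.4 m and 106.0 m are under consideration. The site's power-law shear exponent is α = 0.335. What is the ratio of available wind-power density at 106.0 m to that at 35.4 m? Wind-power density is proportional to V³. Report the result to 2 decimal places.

Speed ratio: V_B/V_A = (z_B/z_A)^α = (106.0/35.4)^0.335 = (2.9944)^0.335 = 1.44398
Power-density ratio: P_B/P_A = (V_B/V_A)³ = (1.44398)³ = 3.01082

3.01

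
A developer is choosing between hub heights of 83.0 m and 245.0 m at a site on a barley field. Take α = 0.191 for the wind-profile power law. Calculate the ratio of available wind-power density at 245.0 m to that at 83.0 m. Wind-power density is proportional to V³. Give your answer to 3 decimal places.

1.859

Speed ratio: V_B/V_A = (z_B/z_A)^α = (245.0/83.0)^0.191 = (2.9518)^0.191 = 1.22966
Power-density ratio: P_B/P_A = (V_B/V_A)³ = (1.22966)³ = 1.85935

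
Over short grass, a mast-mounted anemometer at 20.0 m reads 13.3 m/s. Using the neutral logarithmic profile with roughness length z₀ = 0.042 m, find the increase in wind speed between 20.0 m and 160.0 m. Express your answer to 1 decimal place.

4.5 m/s

Log law: V₂ = V₁ · ln(z₂/z₀)/ln(z₁/z₀) = 13.3 × 8.2453/6.1658 = 17.7855 m/s
ΔV = 17.7855 − 13.3 = 4.4855 m/s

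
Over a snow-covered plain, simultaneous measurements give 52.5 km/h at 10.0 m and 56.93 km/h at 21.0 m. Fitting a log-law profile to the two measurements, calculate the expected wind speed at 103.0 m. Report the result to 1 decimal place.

Log law: V ∝ ln(z/z₀). From the pair, with r = V₁/V₂ = 0.92219,
ln z₀ = (ln z₁ − r·ln z₂)/(1 − r) = (2.3026 − 0.92219×3.0445)/0.07781 = -6.4901 → z₀ = 0.001518 m
V₃ = V₁ · ln(z₃/z₀)/ln(z₁/z₀) = 52.5 × 11.1249/8.7927 = 66.4249 km/h

66.4 km/h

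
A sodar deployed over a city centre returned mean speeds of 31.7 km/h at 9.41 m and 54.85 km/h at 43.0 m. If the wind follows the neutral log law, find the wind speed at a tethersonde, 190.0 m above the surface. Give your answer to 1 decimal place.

77.5 km/h

Log law: V ∝ ln(z/z₀). From the pair, with r = V₁/V₂ = 0.57794,
ln z₀ = (ln z₁ − r·ln z₂)/(1 − r) = (2.2418 − 0.57794×3.7612)/0.42206 = 0.1612 → z₀ = 1.175 m
V₃ = V₁ · ln(z₃/z₀)/ln(z₁/z₀) = 31.7 × 5.0858/2.0806 = 77.4880 km/h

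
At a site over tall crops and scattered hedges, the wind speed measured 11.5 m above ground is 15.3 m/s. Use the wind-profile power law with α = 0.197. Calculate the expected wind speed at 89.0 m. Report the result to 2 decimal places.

Power-law profile: V₂ = V₁ · (z₂/z₁)^α
V₂ = 15.3 × (89.0/11.5)^0.197 = 15.3 × (7.7391)^0.197
    = 15.3 × 1.4965 = 22.8962 m/s

22.90 m/s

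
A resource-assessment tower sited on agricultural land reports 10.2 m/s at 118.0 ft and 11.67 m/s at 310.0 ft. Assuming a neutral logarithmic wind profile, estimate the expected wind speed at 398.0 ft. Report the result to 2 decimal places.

Log law: V ∝ ln(z/z₀). From the pair, with r = V₁/V₂ = 0.87404,
ln z₀ = (ln z₁ − r·ln z₂)/(1 − r) = (4.7707 − 0.87404×5.7366)/0.12596 = -1.9314 → z₀ = 0.1449 ft
V₃ = V₁ · ln(z₃/z₀)/ln(z₁/z₀) = 10.2 × 7.9178/6.7021 = 12.0503 m/s

12.05 m/s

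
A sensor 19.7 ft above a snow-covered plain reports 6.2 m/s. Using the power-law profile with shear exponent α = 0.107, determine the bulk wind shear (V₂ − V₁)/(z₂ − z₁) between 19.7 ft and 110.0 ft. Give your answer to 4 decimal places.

0.0139 m/s/ft

Power law: V₂ = V₁ · (z₂/z₁)^α = 6.2 × (5.5838)^0.107 = 7.4527 m/s
ΔV/Δz = (7.4527 − 6.2)/(110.0 − 19.7) = 1.2527/90.3000 = 0.01387 m/s/ft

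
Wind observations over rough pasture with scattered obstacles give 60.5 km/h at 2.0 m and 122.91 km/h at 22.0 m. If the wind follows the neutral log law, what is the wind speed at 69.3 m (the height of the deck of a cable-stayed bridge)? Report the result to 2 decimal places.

Log law: V ∝ ln(z/z₀). From the pair, with r = V₁/V₂ = 0.49223,
ln z₀ = (ln z₁ − r·ln z₂)/(1 − r) = (0.6931 − 0.49223×3.0910)/0.50777 = -1.6314 → z₀ = 0.1957 m
V₃ = V₁ · ln(z₃/z₀)/ln(z₁/z₀) = 60.5 × 5.8698/2.3245 = 152.7734 km/h

152.77 km/h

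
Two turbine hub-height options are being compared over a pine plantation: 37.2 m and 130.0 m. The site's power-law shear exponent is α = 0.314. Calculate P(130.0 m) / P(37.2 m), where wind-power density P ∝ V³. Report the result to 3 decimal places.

Speed ratio: V_B/V_A = (z_B/z_A)^α = (130.0/37.2)^0.314 = (3.4946)^0.314 = 1.48125
Power-density ratio: P_B/P_A = (V_B/V_A)³ = (1.48125)³ = 3.25000

3.250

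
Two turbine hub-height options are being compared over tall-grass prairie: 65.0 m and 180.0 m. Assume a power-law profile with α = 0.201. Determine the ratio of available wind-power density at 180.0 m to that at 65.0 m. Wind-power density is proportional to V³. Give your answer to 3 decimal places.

Speed ratio: V_B/V_A = (z_B/z_A)^α = (180.0/65.0)^0.201 = (2.7692)^0.201 = 1.22720
Power-density ratio: P_B/P_A = (V_B/V_A)³ = (1.22720)³ = 1.84817

1.848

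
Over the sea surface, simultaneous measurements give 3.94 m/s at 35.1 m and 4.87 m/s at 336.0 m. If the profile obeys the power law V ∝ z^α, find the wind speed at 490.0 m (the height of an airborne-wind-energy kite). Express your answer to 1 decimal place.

First find α: α = ln(V₂/V₁)/ln(z₂/z₁) = ln(4.87/3.94)/ln(336.0/35.1) = 0.21191/2.25891 = 0.0938
Extrapolate from 336.0 m to 490.0 m: V₃ = 4.87 × (490.0/336.0)^0.0938 = 4.87 × 1.0360 = 5.0455 m/s

5.0 m/s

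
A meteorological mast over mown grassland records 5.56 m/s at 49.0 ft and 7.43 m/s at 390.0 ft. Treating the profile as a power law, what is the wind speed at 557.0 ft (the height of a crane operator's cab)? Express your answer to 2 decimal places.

First find α: α = ln(V₂/V₁)/ln(z₂/z₁) = ln(7.43/5.56)/ln(390.0/49.0) = 0.28993/2.07433 = 0.1398
Extrapolate from 390.0 ft to 557.0 ft: V₃ = 7.43 × (557.0/390.0)^0.1398 = 7.43 × 1.0511 = 7.8095 m/s

7.81 m/s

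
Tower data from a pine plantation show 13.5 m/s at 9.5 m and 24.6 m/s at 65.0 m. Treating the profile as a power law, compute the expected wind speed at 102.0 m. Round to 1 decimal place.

28.3 m/s

First find α: α = ln(V₂/V₁)/ln(z₂/z₁) = ln(24.6/13.5)/ln(65.0/9.5) = 0.60006/1.92310 = 0.3120
Extrapolate from 65.0 m to 102.0 m: V₃ = 24.6 × (102.0/65.0)^0.3120 = 24.6 × 1.1510 = 28.3136 m/s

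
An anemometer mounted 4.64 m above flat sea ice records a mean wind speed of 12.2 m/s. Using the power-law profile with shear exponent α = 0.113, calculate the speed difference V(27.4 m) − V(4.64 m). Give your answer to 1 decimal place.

2.7 m/s

Power law: V₂ = V₁ · (z₂/z₁)^α = 12.2 × (5.9052)^0.113 = 14.9111 m/s
ΔV = 14.9111 − 12.2 = 2.7111 m/s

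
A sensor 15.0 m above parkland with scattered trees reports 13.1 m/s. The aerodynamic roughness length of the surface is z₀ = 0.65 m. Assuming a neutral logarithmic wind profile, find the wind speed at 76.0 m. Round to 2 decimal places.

19.87 m/s

Log law: V(z) ∝ ln(z/z₀), so V₂/V₁ = ln(z₂/z₀) / ln(z₁/z₀).
ln(76.0/0.65) = 4.7615, ln(15.0/0.65) = 3.1388
V₂ = 13.1 × 4.7615/3.1388 = 13.1 × 1.5170 = 19.8723 m/s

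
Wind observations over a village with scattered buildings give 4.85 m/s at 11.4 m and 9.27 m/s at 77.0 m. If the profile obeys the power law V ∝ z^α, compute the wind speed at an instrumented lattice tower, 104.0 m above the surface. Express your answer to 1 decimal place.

First find α: α = ln(V₂/V₁)/ln(z₂/z₁) = ln(9.27/4.85)/ln(77.0/11.4) = 0.64780/1.91019 = 0.3391
Extrapolate from 77.0 m to 104.0 m: V₃ = 9.27 × (104.0/77.0)^0.3391 = 9.27 × 1.1073 = 10.2648 m/s

10.3 m/s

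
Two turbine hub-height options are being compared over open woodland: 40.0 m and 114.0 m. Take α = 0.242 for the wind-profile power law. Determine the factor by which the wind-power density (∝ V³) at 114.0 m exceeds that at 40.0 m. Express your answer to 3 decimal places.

Speed ratio: V_B/V_A = (z_B/z_A)^α = (114.0/40.0)^0.242 = (2.8500)^0.242 = 1.28846
Power-density ratio: P_B/P_A = (V_B/V_A)³ = (1.28846)³ = 2.13903

2.139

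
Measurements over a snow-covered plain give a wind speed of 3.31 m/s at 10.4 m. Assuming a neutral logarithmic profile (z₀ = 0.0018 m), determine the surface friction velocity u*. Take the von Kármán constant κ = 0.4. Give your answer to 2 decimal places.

u* ≈ 0.15 m/s

Log law: V(z) = (u*/κ) · ln(z/z₀) ⇒ u* = κ · V / ln(z/z₀)
u* = 0.4 × 3.31 / ln(10.4/0.0018) = 0.4 × 3.31 / 8.6618
   = 1.3240 / 8.6618 = 0.1529 m/s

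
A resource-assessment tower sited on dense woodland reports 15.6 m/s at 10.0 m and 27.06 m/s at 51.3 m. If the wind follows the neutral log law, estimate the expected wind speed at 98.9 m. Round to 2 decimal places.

Log law: V ∝ ln(z/z₀). From the pair, with r = V₁/V₂ = 0.57650,
ln z₀ = (ln z₁ − r·ln z₂)/(1 − r) = (2.3026 − 0.57650×3.9377)/0.42350 = 0.0768 → z₀ = 1.080 m
V₃ = V₁ · ln(z₃/z₀)/ln(z₁/z₀) = 15.6 × 4.5173/2.2258 = 31.6607 m/s

31.66 m/s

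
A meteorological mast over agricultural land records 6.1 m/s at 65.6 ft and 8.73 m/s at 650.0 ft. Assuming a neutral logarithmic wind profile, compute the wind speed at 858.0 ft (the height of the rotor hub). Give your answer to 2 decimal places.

Log law: V ∝ ln(z/z₀). From the pair, with r = V₁/V₂ = 0.69874,
ln z₀ = (ln z₁ − r·ln z₂)/(1 − r) = (4.1836 − 0.69874×6.4770)/0.30126 = -1.1357 → z₀ = 0.3212 ft
V₃ = V₁ · ln(z₃/z₀)/ln(z₁/z₀) = 6.1 × 7.8903/5.3193 = 9.0484 m/s

9.05 m/s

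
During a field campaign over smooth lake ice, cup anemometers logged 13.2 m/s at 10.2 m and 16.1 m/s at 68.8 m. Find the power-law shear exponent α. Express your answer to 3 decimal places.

α ≈ 0.104

Power law: V₂/V₁ = (z₂/z₁)^α ⇒ α = ln(V₂/V₁) / ln(z₂/z₁)
α = ln(16.1/13.2) / ln(68.8/10.2) = ln(1.2197) / ln(6.7451)
  = 0.19860 / 1.90882 = 0.10404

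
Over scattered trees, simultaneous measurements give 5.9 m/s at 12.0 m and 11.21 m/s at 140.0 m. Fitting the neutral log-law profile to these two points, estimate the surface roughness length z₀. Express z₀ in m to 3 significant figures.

z₀ ≈ 0.783 m

Log law: V(z) ∝ ln(z/z₀). With r = V₁/V₂ = 5.9/11.21 = 0.52632,
r · ln(z₂/z₀) = ln(z₁/z₀) ⇒ ln z₀ = (ln z₁ − r·ln z₂)/(1 − r)
ln z₀ = (2.48491 − 0.52632×4.94164) / 0.47368 = -0.2448
z₀ = exp(-0.2448) = 0.7829 m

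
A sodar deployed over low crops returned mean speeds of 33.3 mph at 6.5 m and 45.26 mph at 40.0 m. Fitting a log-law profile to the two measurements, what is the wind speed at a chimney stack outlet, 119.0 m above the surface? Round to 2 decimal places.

52.44 mph

Log law: V ∝ ln(z/z₀). From the pair, with r = V₁/V₂ = 0.73575,
ln z₀ = (ln z₁ − r·ln z₂)/(1 − r) = (1.8718 − 0.73575×3.6889)/0.26425 = -3.1875 → z₀ = 0.04128 m
V₃ = V₁ · ln(z₃/z₀)/ln(z₁/z₀) = 33.3 × 7.9666/5.0593 = 52.4360 mph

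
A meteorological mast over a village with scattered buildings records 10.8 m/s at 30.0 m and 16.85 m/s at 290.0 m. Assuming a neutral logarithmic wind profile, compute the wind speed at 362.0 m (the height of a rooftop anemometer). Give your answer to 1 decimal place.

17.4 m/s

Log law: V ∝ ln(z/z₀). From the pair, with r = V₁/V₂ = 0.64095,
ln z₀ = (ln z₁ − r·ln z₂)/(1 − r) = (3.4012 − 0.64095×5.6699)/0.35905 = -0.6487 → z₀ = 0.5227 m
V₃ = V₁ · ln(z₃/z₀)/ln(z₁/z₀) = 10.8 × 6.5403/4.0499 = 17.4414 m/s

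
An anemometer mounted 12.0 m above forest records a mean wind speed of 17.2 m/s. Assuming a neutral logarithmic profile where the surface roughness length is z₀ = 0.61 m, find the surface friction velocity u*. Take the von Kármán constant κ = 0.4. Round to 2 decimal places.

u* ≈ 2.31 m/s

Log law: V(z) = (u*/κ) · ln(z/z₀) ⇒ u* = κ · V / ln(z/z₀)
u* = 0.4 × 17.2 / ln(12.0/0.61) = 0.4 × 17.2 / 2.9792
   = 6.8800 / 2.9792 = 2.3093 m/s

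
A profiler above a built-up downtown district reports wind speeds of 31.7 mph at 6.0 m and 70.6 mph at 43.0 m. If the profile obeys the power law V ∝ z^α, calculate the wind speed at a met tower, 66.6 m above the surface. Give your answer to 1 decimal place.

84.3 mph

First find α: α = ln(V₂/V₁)/ln(z₂/z₁) = ln(70.6/31.7)/ln(43.0/6.0) = 0.80071/1.96944 = 0.4066
Extrapolate from 43.0 m to 66.6 m: V₃ = 70.6 × (66.6/43.0)^0.4066 = 70.6 × 1.1947 = 84.3442 mph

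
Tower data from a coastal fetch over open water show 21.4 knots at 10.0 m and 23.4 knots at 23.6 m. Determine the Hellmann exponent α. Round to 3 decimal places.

Power law: V₂/V₁ = (z₂/z₁)^α ⇒ α = ln(V₂/V₁) / ln(z₂/z₁)
α = ln(23.4/21.4) / ln(23.6/10.0) = ln(1.0935) / ln(2.3600)
  = 0.08935 / 0.85866 = 0.10405

α ≈ 0.104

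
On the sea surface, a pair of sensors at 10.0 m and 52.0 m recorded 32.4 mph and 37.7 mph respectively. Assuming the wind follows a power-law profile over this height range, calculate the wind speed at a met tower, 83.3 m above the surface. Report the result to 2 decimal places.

39.37 mph

First find α: α = ln(V₂/V₁)/ln(z₂/z₁) = ln(37.7/32.4)/ln(52.0/10.0) = 0.15150/1.64866 = 0.0919
Extrapolate from 52.0 m to 83.3 m: V₃ = 37.7 × (83.3/52.0)^0.0919 = 37.7 × 1.0443 = 39.3683 mph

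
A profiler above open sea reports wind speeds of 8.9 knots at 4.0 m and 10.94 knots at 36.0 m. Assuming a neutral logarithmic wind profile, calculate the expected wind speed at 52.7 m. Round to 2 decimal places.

Log law: V ∝ ln(z/z₀). From the pair, with r = V₁/V₂ = 0.81353,
ln z₀ = (ln z₁ − r·ln z₂)/(1 − r) = (1.3863 − 0.81353×3.5835)/0.18647 = -8.1996 → z₀ = 0.0002748 m
V₃ = V₁ · ln(z₃/z₀)/ln(z₁/z₀) = 8.9 × 12.1643/9.5859 = 11.2938 knots

11.29 knots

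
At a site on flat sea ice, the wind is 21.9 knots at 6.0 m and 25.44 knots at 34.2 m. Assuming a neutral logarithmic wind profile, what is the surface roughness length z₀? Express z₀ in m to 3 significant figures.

Log law: V(z) ∝ ln(z/z₀). With r = V₁/V₂ = 21.9/25.44 = 0.86085,
r · ln(z₂/z₀) = ln(z₁/z₀) ⇒ ln z₀ = (ln z₁ − r·ln z₂)/(1 − r)
ln z₀ = (1.79176 − 0.86085×3.53223) / 0.13915 = -8.9755
z₀ = exp(-8.9755) = 0.0001265 m

z₀ ≈ 0.000126 m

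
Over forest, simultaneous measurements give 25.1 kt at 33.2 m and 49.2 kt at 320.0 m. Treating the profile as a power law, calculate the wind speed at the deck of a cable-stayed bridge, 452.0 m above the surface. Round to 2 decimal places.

First find α: α = ln(V₂/V₁)/ln(z₂/z₁) = ln(49.2/25.1)/ln(320.0/33.2) = 0.67303/2.26577 = 0.2970
Extrapolate from 320.0 m to 452.0 m: V₃ = 49.2 × (452.0/320.0)^0.2970 = 49.2 × 1.1080 = 54.5152 kt

54.52 kt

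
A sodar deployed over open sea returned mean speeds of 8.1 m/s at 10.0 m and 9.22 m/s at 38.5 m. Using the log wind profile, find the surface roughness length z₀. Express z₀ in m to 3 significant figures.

Log law: V(z) ∝ ln(z/z₀). With r = V₁/V₂ = 8.1/9.22 = 0.87852,
r · ln(z₂/z₀) = ln(z₁/z₀) ⇒ ln z₀ = (ln z₁ − r·ln z₂)/(1 − r)
ln z₀ = (2.30259 − 0.87852×3.65066) / 0.12148 = -7.4469
z₀ = exp(-7.4469) = 0.0005833 m

z₀ ≈ 0.000583 m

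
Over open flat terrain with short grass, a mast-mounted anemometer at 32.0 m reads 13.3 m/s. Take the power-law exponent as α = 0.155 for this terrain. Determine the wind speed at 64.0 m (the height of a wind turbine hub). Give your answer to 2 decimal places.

Power-law profile: V₂ = V₁ · (z₂/z₁)^α
V₂ = 13.3 × (64.0/32.0)^0.155 = 13.3 × (2.0000)^0.155
    = 13.3 × 1.1134 = 14.8085 m/s

14.81 m/s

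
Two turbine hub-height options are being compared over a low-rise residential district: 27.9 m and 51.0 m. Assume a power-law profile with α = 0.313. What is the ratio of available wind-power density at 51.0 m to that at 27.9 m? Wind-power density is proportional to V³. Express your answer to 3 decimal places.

1.762

Speed ratio: V_B/V_A = (z_B/z_A)^α = (51.0/27.9)^0.313 = (1.8280)^0.313 = 1.20780
Power-density ratio: P_B/P_A = (V_B/V_A)³ = (1.20780)³ = 1.76192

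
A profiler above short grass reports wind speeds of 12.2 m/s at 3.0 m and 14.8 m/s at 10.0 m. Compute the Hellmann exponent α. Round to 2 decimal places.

Power law: V₂/V₁ = (z₂/z₁)^α ⇒ α = ln(V₂/V₁) / ln(z₂/z₁)
α = ln(14.8/12.2) / ln(10.0/3.0) = ln(1.2131) / ln(3.3333)
  = 0.19319 / 1.20397 = 0.16046

α ≈ 0.16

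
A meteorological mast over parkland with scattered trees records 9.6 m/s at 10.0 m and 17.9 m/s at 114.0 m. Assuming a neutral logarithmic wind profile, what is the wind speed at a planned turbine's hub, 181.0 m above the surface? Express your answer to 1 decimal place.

Log law: V ∝ ln(z/z₀). From the pair, with r = V₁/V₂ = 0.53631,
ln z₀ = (ln z₁ − r·ln z₂)/(1 − r) = (2.3026 − 0.53631×4.7362)/0.46369 = -0.5122 → z₀ = 0.5992 m
V₃ = V₁ · ln(z₃/z₀)/ln(z₁/z₀) = 9.6 × 5.7107/2.8148 = 19.4767 m/s

19.5 m/s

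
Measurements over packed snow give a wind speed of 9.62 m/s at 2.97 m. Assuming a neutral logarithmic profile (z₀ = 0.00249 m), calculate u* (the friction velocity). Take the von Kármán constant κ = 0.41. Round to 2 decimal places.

Log law: V(z) = (u*/κ) · ln(z/z₀) ⇒ u* = κ · V / ln(z/z₀)
u* = 0.41 × 9.62 / ln(2.97/0.00249) = 0.41 × 9.62 / 7.0840
   = 3.9442 / 7.0840 = 0.5568 m/s

u* ≈ 0.56 m/s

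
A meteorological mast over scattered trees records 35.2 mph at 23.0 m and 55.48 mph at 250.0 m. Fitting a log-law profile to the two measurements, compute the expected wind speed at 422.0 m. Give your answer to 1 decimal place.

59.9 mph

Log law: V ∝ ln(z/z₀). From the pair, with r = V₁/V₂ = 0.63446,
ln z₀ = (ln z₁ − r·ln z₂)/(1 − r) = (3.1355 − 0.63446×5.5215)/0.36554 = -1.0058 → z₀ = 0.3657 m
V₃ = V₁ · ln(z₃/z₀)/ln(z₁/z₀) = 35.2 × 7.0508/4.1413 = 59.9300 mph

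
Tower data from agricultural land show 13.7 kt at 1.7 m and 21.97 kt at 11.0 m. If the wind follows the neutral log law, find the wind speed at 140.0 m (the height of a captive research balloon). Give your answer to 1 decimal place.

Log law: V ∝ ln(z/z₀). From the pair, with r = V₁/V₂ = 0.62358,
ln z₀ = (ln z₁ − r·ln z₂)/(1 − r) = (0.5306 − 0.62358×2.3979)/0.37642 = -2.5627 → z₀ = 0.07710 m
V₃ = V₁ · ln(z₃/z₀)/ln(z₁/z₀) = 13.7 × 7.5043/3.0933 = 33.2361 kt

33.2 kt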